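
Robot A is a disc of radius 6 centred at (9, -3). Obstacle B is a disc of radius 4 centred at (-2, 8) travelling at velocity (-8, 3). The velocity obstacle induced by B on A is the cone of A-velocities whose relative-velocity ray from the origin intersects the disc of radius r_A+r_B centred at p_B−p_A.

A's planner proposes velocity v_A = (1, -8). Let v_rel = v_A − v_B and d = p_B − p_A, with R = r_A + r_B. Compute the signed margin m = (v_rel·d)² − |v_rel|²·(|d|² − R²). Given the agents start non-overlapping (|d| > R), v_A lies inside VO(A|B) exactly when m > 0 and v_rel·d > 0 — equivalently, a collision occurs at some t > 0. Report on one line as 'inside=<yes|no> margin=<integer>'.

d = (-11, 11),  |d|² = 242;  R = 6+4 = 10,  c = 242−10² = 142
v_rel = (9, -11),  |v_rel|² = 202;  v_rel·d = (9)·(-11) + (-11)·(11) = -220
202·t² + 440·t + 142 = 0  ⇒  m = (-220)² − 202·142 = 19716
m = 19716 > 0,  v_rel·d = -220 < 0  ⇒  outside

inside=no margin=19716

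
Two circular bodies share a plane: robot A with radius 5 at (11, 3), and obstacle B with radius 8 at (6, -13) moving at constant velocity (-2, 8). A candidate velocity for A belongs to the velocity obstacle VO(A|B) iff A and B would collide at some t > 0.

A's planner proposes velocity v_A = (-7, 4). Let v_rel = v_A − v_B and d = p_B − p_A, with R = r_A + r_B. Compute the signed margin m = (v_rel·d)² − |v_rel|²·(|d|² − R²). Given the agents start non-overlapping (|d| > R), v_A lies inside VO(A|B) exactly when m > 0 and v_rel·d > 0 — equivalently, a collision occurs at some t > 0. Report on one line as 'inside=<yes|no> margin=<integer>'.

d = (-5, -16),  |d|² = 281;  R = 5+8 = 13,  c = 281−13² = 112
v_rel = (-5, -4),  |v_rel|² = 41;  v_rel·d = (-5)·(-5) + (-4)·(-16) = 89
41·t² − 178·t + 112 = 0  ⇒  m = 89² − 41·112 = 3329
m = 3329 > 0,  v_rel·d = 89 > 0  ⇒  inside

inside=yes margin=3329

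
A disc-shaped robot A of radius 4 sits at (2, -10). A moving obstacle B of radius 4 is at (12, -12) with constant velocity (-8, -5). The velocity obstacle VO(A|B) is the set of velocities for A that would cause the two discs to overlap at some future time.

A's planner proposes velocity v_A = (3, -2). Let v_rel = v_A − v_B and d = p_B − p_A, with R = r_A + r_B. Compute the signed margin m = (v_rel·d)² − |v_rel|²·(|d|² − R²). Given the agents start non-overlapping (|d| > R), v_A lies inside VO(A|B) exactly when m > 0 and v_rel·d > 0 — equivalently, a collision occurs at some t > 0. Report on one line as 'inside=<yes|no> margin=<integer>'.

d = (10, -2),  |d|² = 104;  R = 4+4 = 8,  c = 104−8² = 40
v_rel = (11, 3),  |v_rel|² = 130;  v_rel·d = (11)·(10) + (3)·(-2) = 104
130·t² − 208·t + 40 = 0  ⇒  m = 104² − 130·40 = 5616
m = 5616 > 0,  v_rel·d = 104 > 0  ⇒  inside

inside=yes margin=5616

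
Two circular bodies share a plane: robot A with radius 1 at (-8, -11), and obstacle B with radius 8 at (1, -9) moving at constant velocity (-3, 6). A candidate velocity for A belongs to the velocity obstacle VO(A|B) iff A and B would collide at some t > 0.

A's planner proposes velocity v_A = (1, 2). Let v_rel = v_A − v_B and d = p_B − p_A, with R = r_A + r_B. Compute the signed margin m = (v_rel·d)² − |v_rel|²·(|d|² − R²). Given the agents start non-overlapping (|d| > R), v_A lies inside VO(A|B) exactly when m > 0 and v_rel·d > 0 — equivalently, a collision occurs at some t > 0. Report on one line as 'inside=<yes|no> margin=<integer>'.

d = (9, 2),  |d|² = 85;  R = 1+8 = 9,  c = 85−9² = 4
v_rel = (4, -4),  |v_rel|² = 32;  v_rel·d = (4)·(9) + (-4)·(2) = 28
32·t² − 56·t + 4 = 0  ⇒  m = 28² − 32·4 = 656
m = 656 > 0,  v_rel·d = 28 > 0  ⇒  inside

inside=yes margin=656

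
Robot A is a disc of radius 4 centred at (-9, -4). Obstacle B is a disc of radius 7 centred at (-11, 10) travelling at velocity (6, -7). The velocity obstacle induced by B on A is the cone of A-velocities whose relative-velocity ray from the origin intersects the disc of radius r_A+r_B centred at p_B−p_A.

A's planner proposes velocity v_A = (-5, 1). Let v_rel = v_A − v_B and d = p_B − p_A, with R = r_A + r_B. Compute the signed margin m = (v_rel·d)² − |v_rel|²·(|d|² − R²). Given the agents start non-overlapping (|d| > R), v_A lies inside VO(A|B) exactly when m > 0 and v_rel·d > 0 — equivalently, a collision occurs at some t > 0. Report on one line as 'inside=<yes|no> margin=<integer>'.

d = (-2, 14),  |d|² = 200;  R = 4+7 = 11,  c = 200−11² = 79
v_rel = (-11, 8),  |v_rel|² = 185;  v_rel·d = (-11)·(-2) + (8)·(14) = 134
185·t² − 268·t + 79 = 0  ⇒  m = 134² − 185·79 = 3341
m = 3341 > 0,  v_rel·d = 134 > 0  ⇒  inside

inside=yes margin=3341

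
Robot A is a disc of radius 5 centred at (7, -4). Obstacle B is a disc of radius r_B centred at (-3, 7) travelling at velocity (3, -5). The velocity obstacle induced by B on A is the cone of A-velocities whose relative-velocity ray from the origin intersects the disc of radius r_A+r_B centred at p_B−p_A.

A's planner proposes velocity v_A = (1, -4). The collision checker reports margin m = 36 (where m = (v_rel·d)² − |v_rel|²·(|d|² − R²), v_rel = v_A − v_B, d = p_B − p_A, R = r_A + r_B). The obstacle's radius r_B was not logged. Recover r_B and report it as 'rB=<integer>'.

m = 36
d = (-10, 11);  v_rel = (-2, 1),  |v_rel|² = 5
v_rel×d = (-2)·(11) − (1)·(-10) = -12
since m = R²·5 − (-12)²:  R² = (144 + 36) / 5 = 36
R = √36 = 6  ⇒  r_B = 6 − 5 = 1

rB=1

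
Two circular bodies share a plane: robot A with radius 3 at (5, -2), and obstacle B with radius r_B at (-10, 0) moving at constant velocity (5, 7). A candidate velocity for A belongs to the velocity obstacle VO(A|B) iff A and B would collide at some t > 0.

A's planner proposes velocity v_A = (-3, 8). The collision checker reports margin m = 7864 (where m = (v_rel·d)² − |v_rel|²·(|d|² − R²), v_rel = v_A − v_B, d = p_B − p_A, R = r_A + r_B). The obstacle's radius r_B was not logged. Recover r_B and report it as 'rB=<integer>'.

m = 7864
d = (-15, 2);  v_rel = (-8, 1),  |v_rel|² = 65
v_rel×d = (-8)·(2) − (1)·(-15) = -1
since m = R²·65 − (-1)²:  R² = (1 + 7864) / 65 = 121
R = √121 = 11  ⇒  r_B = 11 − 3 = 8

rB=8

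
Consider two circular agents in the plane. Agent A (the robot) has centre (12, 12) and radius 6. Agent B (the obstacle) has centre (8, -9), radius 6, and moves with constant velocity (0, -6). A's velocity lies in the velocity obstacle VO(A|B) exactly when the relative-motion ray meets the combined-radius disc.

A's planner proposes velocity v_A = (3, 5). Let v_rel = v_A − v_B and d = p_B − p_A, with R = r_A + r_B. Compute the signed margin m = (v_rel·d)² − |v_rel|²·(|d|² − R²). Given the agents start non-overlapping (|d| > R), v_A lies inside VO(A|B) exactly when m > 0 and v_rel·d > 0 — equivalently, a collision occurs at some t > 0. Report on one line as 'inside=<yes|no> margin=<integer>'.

d = (-4, -21),  |d|² = 457;  R = 6+6 = 12,  c = 457−12² = 313
v_rel = (3, 11),  |v_rel|² = 130;  v_rel·d = (3)·(-4) + (11)·(-21) = -243
130·t² + 486·t + 313 = 0  ⇒  m = (-243)² − 130·313 = 18359
m = 18359 > 0,  v_rel·d = -243 < 0  ⇒  outside

inside=no margin=18359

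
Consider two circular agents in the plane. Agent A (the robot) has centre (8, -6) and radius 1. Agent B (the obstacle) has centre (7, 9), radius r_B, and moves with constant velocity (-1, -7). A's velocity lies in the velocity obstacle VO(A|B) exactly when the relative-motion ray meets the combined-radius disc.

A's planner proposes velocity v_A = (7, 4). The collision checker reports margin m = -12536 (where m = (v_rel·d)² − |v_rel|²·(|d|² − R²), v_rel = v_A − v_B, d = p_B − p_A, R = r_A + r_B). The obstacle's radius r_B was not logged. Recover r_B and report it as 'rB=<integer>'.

m = -12536
d = (-1, 15);  v_rel = (8, 11),  |v_rel|² = 185
v_rel×d = (8)·(15) − (11)·(-1) = 131
since m = R²·185 − 131²:  R² = (17161 + -12536) / 185 = 25
R = √25 = 5  ⇒  r_B = 5 − 1 = 4

rB=4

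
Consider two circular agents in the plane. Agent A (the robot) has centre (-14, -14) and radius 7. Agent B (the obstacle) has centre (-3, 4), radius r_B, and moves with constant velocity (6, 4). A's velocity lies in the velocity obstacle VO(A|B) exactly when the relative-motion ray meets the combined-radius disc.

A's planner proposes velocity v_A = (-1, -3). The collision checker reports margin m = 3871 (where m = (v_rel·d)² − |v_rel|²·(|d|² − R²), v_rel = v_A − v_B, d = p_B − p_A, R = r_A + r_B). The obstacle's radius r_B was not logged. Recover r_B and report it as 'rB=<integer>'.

m = 3871
d = (11, 18);  v_rel = (-7, -7),  |v_rel|² = 98
v_rel×d = (-7)·(18) − (-7)·(11) = -49
since m = R²·98 − (-49)²:  R² = (2401 + 3871) / 98 = 64
R = √64 = 8  ⇒  r_B = 8 − 7 = 1

rB=1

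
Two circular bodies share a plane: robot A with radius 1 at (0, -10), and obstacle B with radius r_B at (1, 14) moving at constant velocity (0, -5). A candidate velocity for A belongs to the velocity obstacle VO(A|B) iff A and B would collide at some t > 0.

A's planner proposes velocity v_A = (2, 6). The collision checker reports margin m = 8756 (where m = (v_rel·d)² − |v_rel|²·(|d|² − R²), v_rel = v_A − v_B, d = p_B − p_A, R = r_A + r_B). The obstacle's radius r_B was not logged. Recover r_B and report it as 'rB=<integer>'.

m = 8756
d = (1, 24);  v_rel = (2, 11),  |v_rel|² = 125
v_rel×d = (2)·(24) − (11)·(1) = 37
since m = R²·125 − 37²:  R² = (1369 + 8756) / 125 = 81
R = √81 = 9  ⇒  r_B = 9 − 1 = 8

rB=8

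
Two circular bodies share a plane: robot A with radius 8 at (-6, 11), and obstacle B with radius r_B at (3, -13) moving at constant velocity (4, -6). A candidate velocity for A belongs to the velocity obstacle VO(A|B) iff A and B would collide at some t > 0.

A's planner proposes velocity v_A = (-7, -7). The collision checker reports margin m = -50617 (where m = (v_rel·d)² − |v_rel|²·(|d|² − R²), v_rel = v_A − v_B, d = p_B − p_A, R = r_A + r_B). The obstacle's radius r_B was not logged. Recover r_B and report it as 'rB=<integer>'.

m = -50617
d = (9, -24);  v_rel = (-11, -1),  |v_rel|² = 122
v_rel×d = (-11)·(-24) − (-1)·(9) = 273
since m = R²·122 − 273²:  R² = (74529 + -50617) / 122 = 196
R = √196 = 14  ⇒  r_B = 14 − 8 = 6

rB=6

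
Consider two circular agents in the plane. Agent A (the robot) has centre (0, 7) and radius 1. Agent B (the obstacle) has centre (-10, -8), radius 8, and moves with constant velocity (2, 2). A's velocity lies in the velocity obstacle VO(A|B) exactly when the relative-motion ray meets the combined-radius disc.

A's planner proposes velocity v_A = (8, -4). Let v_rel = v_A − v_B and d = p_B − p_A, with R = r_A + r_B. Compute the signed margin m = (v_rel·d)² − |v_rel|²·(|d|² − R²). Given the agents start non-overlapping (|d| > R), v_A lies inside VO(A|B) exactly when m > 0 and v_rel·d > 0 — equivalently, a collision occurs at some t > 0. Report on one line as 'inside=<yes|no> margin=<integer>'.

d = (-10, -15),  |d|² = 325;  R = 1+8 = 9,  c = 325−9² = 244
v_rel = (6, -6),  |v_rel|² = 72;  v_rel·d = (6)·(-10) + (-6)·(-15) = 30
72·t² − 60·t + 244 = 0  ⇒  m = 30² − 72·244 = -16668
m = -16668 < 0,  v_rel·d = 30 > 0  ⇒  outside

inside=no margin=-16668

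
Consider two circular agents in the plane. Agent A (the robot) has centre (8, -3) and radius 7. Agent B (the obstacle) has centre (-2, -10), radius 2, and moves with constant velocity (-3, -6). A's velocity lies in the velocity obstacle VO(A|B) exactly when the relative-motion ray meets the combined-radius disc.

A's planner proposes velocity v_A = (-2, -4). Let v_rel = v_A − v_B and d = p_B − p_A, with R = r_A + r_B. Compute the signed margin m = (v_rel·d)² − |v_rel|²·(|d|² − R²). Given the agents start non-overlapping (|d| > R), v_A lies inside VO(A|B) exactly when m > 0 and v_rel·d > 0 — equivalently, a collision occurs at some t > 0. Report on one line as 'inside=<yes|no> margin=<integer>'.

d = (-10, -7),  |d|² = 149;  R = 7+2 = 9,  c = 149−9² = 68
v_rel = (1, 2),  |v_rel|² = 5;  v_rel·d = (1)·(-10) + (2)·(-7) = -24
5·t² + 48·t + 68 = 0  ⇒  m = (-24)² − 5·68 = 236
m = 236 > 0,  v_rel·d = -24 < 0  ⇒  outside

inside=no margin=236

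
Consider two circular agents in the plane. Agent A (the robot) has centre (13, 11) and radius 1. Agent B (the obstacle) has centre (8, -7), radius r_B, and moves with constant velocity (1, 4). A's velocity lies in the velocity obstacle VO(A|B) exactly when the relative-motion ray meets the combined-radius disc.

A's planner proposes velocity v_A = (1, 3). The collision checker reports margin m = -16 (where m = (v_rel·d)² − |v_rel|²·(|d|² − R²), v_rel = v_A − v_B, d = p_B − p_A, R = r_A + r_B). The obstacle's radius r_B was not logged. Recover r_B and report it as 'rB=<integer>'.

m = -16
d = (-5, -18);  v_rel = (0, -1),  |v_rel|² = 1
v_rel×d = (0)·(-18) − (-1)·(-5) = -5
since m = R²·1 − (-5)²:  R² = (25 + -16) / 1 = 9
R = √9 = 3  ⇒  r_B = 3 − 1 = 2

rB=2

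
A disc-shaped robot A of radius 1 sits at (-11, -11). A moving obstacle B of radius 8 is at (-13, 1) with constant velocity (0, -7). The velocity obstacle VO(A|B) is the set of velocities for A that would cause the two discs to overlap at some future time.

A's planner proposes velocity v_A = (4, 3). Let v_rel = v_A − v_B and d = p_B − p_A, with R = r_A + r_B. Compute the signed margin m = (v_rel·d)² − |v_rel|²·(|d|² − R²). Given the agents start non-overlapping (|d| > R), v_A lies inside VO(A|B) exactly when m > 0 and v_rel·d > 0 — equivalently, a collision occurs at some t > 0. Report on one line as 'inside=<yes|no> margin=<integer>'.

d = (-2, 12),  |d|² = 148;  R = 1+8 = 9,  c = 148−9² = 67
v_rel = (4, 10),  |v_rel|² = 116;  v_rel·d = (4)·(-2) + (10)·(12) = 112
116·t² − 224·t + 67 = 0  ⇒  m = 112² − 116·67 = 4772
m = 4772 > 0,  v_rel·d = 112 > 0  ⇒  inside

inside=yes margin=4772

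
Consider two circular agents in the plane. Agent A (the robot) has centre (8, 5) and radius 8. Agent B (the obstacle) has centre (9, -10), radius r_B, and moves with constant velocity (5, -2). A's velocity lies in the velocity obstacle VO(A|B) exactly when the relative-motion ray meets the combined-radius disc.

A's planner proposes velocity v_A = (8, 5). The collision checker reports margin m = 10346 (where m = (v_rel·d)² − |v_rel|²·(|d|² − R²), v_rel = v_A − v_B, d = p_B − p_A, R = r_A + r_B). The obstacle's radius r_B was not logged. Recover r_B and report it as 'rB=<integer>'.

m = 10346
d = (1, -15);  v_rel = (3, 7),  |v_rel|² = 58
v_rel×d = (3)·(-15) − (7)·(1) = -52
since m = R²·58 − (-52)²:  R² = (2704 + 10346) / 58 = 225
R = √225 = 15  ⇒  r_B = 15 − 8 = 7

rB=7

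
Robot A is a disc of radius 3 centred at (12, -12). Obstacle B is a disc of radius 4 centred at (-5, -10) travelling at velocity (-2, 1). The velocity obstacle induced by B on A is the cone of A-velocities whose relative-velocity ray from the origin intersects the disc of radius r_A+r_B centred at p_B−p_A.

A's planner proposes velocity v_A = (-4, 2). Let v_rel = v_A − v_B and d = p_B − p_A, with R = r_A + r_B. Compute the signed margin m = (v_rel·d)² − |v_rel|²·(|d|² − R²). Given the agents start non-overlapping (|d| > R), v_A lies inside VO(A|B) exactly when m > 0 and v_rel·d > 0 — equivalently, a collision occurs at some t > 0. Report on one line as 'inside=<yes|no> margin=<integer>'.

d = (-17, 2),  |d|² = 293;  R = 3+4 = 7,  c = 293−7² = 244
v_rel = (-2, 1),  |v_rel|² = 5;  v_rel·d = (-2)·(-17) + (1)·(2) = 36
5·t² − 72·t + 244 = 0  ⇒  m = 36² − 5·244 = 76
m = 76 > 0,  v_rel·d = 36 > 0  ⇒  inside

inside=yes margin=76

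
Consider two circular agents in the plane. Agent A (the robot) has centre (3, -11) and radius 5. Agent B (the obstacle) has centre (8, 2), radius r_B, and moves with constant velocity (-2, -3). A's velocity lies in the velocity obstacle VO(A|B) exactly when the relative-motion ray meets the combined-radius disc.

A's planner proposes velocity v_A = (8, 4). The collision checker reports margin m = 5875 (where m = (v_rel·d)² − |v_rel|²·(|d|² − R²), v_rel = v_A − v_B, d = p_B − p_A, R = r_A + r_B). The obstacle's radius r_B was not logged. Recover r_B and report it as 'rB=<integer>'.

m = 5875
d = (5, 13);  v_rel = (10, 7),  |v_rel|² = 149
v_rel×d = (10)·(13) − (7)·(5) = 95
since m = R²·149 − 95²:  R² = (9025 + 5875) / 149 = 100
R = √100 = 10  ⇒  r_B = 10 − 5 = 5

rB=5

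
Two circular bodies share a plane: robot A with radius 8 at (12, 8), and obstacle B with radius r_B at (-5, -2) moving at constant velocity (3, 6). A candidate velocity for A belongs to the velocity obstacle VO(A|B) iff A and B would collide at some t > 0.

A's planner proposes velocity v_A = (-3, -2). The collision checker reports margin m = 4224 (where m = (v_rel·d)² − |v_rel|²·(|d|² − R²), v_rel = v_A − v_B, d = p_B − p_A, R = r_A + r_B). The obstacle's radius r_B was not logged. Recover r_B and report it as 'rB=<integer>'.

m = 4224
d = (-17, -10);  v_rel = (-6, -8),  |v_rel|² = 100
v_rel×d = (-6)·(-10) − (-8)·(-17) = -76
since m = R²·100 − (-76)²:  R² = (5776 + 4224) / 100 = 100
R = √100 = 10  ⇒  r_B = 10 − 8 = 2

rB=2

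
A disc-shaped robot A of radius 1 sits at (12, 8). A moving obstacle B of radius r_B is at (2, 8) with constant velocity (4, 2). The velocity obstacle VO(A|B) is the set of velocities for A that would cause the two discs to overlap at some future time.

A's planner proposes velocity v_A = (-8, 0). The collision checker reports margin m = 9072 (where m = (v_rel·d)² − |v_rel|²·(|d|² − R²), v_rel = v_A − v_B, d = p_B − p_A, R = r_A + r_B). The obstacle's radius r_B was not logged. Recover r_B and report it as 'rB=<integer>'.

m = 9072
d = (-10, 0);  v_rel = (-12, -2),  |v_rel|² = 148
v_rel×d = (-12)·(0) − (-2)·(-10) = -20
since m = R²·148 − (-20)²:  R² = (400 + 9072) / 148 = 64
R = √64 = 8  ⇒  r_B = 8 − 1 = 7

rB=7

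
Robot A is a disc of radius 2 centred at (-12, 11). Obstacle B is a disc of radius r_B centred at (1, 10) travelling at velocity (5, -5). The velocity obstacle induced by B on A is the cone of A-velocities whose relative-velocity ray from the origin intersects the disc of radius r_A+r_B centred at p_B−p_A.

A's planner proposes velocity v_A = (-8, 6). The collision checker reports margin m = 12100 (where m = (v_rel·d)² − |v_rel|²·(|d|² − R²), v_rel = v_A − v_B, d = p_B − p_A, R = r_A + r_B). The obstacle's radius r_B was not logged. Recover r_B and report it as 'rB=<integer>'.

m = 12100
d = (13, -1);  v_rel = (-13, 11),  |v_rel|² = 290
v_rel×d = (-13)·(-1) − (11)·(13) = -130
since m = R²·290 − (-130)²:  R² = (16900 + 12100) / 290 = 100
R = √100 = 10  ⇒  r_B = 10 − 2 = 8

rB=8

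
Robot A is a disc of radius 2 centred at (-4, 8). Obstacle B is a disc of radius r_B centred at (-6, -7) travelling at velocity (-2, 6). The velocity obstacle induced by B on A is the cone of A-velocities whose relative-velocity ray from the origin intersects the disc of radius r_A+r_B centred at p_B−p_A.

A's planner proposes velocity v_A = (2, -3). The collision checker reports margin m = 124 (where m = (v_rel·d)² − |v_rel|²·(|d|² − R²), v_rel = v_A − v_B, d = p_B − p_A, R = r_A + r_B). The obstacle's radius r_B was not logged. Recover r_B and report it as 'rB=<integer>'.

m = 124
d = (-2, -15);  v_rel = (4, -9),  |v_rel|² = 97
v_rel×d = (4)·(-15) − (-9)·(-2) = -78
since m = R²·97 − (-78)²:  R² = (6084 + 124) / 97 = 64
R = √64 = 8  ⇒  r_B = 8 − 2 = 6

rB=6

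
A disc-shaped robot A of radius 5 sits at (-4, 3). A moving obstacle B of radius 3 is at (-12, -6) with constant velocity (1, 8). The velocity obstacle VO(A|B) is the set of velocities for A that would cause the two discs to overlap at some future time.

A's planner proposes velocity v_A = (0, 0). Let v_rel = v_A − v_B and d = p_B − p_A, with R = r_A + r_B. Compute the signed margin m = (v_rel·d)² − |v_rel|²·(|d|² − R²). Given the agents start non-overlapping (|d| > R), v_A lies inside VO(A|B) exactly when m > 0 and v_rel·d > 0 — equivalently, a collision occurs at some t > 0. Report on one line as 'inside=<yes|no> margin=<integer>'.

d = (-8, -9),  |d|² = 145;  R = 5+3 = 8,  c = 145−8² = 81
v_rel = (-1, -8),  |v_rel|² = 65;  v_rel·d = (-1)·(-8) + (-8)·(-9) = 80
65·t² − 160·t + 81 = 0  ⇒  m = 80² − 65·81 = 1135
m = 1135 > 0,  v_rel·d = 80 > 0  ⇒  inside

inside=yes margin=1135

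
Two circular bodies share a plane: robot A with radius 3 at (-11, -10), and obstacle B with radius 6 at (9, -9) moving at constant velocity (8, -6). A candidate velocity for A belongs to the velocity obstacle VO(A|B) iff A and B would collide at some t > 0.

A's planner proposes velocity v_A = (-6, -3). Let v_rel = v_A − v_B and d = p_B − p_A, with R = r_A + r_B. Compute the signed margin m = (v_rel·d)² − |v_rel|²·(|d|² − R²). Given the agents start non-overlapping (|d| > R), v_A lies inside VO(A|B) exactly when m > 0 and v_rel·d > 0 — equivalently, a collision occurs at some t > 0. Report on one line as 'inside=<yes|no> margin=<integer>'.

d = (20, 1),  |d|² = 401;  R = 3+6 = 9,  c = 401−9² = 320
v_rel = (-14, 3),  |v_rel|² = 205;  v_rel·d = (-14)·(20) + (3)·(1) = -277
205·t² + 554·t + 320 = 0  ⇒  m = (-277)² − 205·320 = 11129
m = 11129 > 0,  v_rel·d = -277 < 0  ⇒  outside

inside=no margin=11129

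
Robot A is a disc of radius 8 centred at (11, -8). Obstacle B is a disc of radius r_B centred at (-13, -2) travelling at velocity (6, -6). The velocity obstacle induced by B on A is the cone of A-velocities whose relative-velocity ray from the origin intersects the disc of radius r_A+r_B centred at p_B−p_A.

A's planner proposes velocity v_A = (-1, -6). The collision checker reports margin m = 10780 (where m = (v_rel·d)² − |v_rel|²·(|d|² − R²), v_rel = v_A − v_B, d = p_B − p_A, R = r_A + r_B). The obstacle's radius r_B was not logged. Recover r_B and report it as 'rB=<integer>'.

m = 10780
d = (-24, 6);  v_rel = (-7, 0),  |v_rel|² = 49
v_rel×d = (-7)·(6) − (0)·(-24) = -42
since m = R²·49 − (-42)²:  R² = (1764 + 10780) / 49 = 256
R = √256 = 16  ⇒  r_B = 16 − 8 = 8

rB=8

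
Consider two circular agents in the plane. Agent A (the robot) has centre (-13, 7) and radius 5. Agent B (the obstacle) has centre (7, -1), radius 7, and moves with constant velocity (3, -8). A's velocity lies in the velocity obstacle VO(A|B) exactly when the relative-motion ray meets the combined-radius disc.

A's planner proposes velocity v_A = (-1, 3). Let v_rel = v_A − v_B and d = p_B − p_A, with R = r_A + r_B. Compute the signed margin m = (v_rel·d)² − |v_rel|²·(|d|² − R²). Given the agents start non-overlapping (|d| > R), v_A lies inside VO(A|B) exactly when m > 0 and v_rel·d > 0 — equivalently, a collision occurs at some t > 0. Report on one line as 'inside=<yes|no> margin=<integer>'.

d = (20, -8),  |d|² = 464;  R = 5+7 = 12,  c = 464−12² = 320
v_rel = (-4, 11),  |v_rel|² = 137;  v_rel·d = (-4)·(20) + (11)·(-8) = -168
137·t² + 336·t + 320 = 0  ⇒  m = (-168)² − 137·320 = -15616
m = -15616 < 0,  v_rel·d = -168 < 0  ⇒  outside

inside=no margin=-15616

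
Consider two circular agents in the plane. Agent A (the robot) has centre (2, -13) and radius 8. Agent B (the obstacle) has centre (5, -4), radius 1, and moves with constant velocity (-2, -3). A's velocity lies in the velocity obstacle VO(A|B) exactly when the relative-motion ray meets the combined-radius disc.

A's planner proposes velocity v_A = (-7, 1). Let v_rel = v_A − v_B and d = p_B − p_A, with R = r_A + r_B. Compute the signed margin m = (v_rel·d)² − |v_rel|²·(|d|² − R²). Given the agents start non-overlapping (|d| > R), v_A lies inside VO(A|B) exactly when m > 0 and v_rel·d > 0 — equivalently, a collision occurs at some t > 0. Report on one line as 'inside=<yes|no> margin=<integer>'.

d = (3, 9),  |d|² = 90;  R = 8+1 = 9,  c = 90−9² = 9
v_rel = (-5, 4),  |v_rel|² = 41;  v_rel·d = (-5)·(3) + (4)·(9) = 21
41·t² − 42·t + 9 = 0  ⇒  m = 21² − 41·9 = 72
m = 72 > 0,  v_rel·d = 21 > 0  ⇒  inside

inside=yes margin=72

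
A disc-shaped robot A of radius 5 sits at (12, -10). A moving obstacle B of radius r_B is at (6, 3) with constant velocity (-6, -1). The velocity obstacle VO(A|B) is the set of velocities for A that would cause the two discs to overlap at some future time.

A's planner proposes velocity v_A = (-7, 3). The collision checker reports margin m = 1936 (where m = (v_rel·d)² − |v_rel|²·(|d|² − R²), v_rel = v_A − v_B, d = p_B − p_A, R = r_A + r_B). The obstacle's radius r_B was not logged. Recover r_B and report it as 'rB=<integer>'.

m = 1936
d = (-6, 13);  v_rel = (-1, 4),  |v_rel|² = 17
v_rel×d = (-1)·(13) − (4)·(-6) = 11
since m = R²·17 − 11²:  R² = (121 + 1936) / 17 = 121
R = √121 = 11  ⇒  r_B = 11 − 5 = 6

rB=6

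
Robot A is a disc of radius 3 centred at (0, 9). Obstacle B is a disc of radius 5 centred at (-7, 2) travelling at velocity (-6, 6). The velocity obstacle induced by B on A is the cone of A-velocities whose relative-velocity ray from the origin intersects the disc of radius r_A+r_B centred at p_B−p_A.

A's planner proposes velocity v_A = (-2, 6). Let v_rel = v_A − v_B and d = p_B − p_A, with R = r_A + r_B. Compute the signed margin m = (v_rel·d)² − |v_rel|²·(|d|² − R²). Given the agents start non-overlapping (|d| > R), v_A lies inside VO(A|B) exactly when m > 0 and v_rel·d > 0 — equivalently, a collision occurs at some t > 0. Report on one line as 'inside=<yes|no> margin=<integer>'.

d = (-7, -7),  |d|² = 98;  R = 3+5 = 8,  c = 98−8² = 34
v_rel = (4, 0),  |v_rel|² = 16;  v_rel·d = (4)·(-7) + (0)·(-7) = -28
16·t² + 56·t + 34 = 0  ⇒  m = (-28)² − 16·34 = 240
m = 240 > 0,  v_rel·d = -28 < 0  ⇒  outside

inside=no margin=240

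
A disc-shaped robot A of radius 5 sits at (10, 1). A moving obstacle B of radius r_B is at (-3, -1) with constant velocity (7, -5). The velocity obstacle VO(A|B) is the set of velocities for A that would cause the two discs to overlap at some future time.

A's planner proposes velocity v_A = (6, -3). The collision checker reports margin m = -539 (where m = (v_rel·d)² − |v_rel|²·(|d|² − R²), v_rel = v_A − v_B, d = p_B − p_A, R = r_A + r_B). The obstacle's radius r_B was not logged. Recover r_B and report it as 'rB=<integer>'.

m = -539
d = (-13, -2);  v_rel = (-1, 2),  |v_rel|² = 5
v_rel×d = (-1)·(-2) − (2)·(-13) = 28
since m = R²·5 − 28²:  R² = (784 + -539) / 5 = 49
R = √49 = 7  ⇒  r_B = 7 − 5 = 2

rB=2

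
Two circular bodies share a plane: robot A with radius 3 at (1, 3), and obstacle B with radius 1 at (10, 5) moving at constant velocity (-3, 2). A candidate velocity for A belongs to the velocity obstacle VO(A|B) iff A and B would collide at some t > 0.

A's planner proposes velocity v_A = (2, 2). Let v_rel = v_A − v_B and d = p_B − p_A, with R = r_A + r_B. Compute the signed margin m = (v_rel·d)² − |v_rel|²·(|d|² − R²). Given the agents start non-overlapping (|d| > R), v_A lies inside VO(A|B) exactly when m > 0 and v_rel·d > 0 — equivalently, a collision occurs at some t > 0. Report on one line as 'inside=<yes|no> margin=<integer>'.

d = (9, 2),  |d|² = 85;  R = 3+1 = 4,  c = 85−4² = 69
v_rel = (5, 0),  |v_rel|² = 25;  v_rel·d = (5)·(9) + (0)·(2) = 45
25·t² − 90·t + 69 = 0  ⇒  m = 45² − 25·69 = 300
m = 300 > 0,  v_rel·d = 45 > 0  ⇒  inside

inside=yes margin=300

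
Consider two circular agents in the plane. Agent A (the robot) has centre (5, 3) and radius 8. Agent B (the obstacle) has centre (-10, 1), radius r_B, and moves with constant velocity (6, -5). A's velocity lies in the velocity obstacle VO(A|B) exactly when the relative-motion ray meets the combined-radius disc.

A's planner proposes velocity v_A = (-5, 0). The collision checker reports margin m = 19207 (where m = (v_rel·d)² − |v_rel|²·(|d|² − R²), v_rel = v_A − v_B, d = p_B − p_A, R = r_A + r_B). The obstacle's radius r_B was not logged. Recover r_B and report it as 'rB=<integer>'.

m = 19207
d = (-15, -2);  v_rel = (-11, 5),  |v_rel|² = 146
v_rel×d = (-11)·(-2) − (5)·(-15) = 97
since m = R²·146 − 97²:  R² = (9409 + 19207) / 146 = 196
R = √196 = 14  ⇒  r_B = 14 − 8 = 6

rB=6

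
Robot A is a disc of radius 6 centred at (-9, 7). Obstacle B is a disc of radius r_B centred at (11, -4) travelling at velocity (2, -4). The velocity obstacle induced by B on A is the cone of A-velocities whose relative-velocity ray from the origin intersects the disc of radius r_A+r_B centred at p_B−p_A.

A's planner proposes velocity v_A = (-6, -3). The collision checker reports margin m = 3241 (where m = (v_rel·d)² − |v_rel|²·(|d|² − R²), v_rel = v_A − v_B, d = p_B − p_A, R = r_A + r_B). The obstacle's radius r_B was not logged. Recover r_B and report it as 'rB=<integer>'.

m = 3241
d = (20, -11);  v_rel = (-8, 1),  |v_rel|² = 65
v_rel×d = (-8)·(-11) − (1)·(20) = 68
since m = R²·65 − 68²:  R² = (4624 + 3241) / 65 = 121
R = √121 = 11  ⇒  r_B = 11 − 6 = 5

rB=5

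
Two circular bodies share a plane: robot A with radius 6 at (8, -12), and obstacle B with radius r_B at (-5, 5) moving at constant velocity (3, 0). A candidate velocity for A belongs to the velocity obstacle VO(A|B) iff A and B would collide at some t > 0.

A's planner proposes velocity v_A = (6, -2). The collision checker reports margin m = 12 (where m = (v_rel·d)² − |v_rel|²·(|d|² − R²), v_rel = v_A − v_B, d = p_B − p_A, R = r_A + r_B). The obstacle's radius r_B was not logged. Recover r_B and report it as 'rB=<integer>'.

m = 12
d = (-13, 17);  v_rel = (3, -2),  |v_rel|² = 13
v_rel×d = (3)·(17) − (-2)·(-13) = 25
since m = R²·13 − 25²:  R² = (625 + 12) / 13 = 49
R = √49 = 7  ⇒  r_B = 7 − 6 = 1

rB=1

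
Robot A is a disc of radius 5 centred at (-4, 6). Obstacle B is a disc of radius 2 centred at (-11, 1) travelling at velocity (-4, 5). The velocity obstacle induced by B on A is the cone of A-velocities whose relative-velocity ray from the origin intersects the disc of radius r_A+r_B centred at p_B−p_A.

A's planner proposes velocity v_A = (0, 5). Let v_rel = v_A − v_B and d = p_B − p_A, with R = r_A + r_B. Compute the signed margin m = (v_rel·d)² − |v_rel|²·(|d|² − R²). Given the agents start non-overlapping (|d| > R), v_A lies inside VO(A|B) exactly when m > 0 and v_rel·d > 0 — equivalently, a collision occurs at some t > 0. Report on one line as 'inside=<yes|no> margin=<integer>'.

d = (-7, -5),  |d|² = 74;  R = 5+2 = 7,  c = 74−7² = 25
v_rel = (4, 0),  |v_rel|² = 16;  v_rel·d = (4)·(-7) + (0)·(-5) = -28
16·t² + 56·t + 25 = 0  ⇒  m = (-28)² − 16·25 = 384
m = 384 > 0,  v_rel·d = -28 < 0  ⇒  outside

inside=no margin=384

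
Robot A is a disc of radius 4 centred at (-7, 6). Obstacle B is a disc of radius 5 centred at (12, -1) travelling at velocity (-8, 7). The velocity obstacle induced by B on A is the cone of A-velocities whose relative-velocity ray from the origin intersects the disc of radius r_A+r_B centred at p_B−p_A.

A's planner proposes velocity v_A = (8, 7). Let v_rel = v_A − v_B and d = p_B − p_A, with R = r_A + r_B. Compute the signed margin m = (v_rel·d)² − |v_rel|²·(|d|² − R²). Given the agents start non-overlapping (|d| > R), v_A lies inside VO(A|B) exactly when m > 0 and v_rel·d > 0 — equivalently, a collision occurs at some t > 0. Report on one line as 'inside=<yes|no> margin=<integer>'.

d = (19, -7),  |d|² = 410;  R = 4+5 = 9,  c = 410−9² = 329
v_rel = (16, 0),  |v_rel|² = 256;  v_rel·d = (16)·(19) + (0)·(-7) = 304
256·t² − 608·t + 329 = 0  ⇒  m = 304² − 256·329 = 8192
m = 8192 > 0,  v_rel·d = 304 > 0  ⇒  inside

inside=yes margin=8192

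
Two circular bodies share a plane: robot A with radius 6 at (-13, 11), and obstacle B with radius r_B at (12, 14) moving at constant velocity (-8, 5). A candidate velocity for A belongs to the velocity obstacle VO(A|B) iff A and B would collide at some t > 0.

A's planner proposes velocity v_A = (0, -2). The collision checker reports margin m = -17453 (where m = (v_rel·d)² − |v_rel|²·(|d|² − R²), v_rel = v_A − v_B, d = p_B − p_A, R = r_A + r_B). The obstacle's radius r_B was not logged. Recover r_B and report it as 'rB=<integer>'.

m = -17453
d = (25, 3);  v_rel = (8, -7),  |v_rel|² = 113
v_rel×d = (8)·(3) − (-7)·(25) = 199
since m = R²·113 − 199²:  R² = (39601 + -17453) / 113 = 196
R = √196 = 14  ⇒  r_B = 14 − 6 = 8

rB=8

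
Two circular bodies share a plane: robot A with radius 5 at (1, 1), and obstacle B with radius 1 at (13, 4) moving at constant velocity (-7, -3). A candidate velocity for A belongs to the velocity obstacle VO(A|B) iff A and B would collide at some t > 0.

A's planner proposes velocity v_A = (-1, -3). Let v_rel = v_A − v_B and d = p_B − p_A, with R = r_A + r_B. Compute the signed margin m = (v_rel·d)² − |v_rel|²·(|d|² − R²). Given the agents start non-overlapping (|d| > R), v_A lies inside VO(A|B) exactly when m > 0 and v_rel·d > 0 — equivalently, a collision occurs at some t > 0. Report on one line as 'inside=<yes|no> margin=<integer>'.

d = (12, 3),  |d|² = 153;  R = 5+1 = 6,  c = 153−6² = 117
v_rel = (6, 0),  |v_rel|² = 36;  v_rel·d = (6)·(12) + (0)·(3) = 72
36·t² − 144·t + 117 = 0  ⇒  m = 72² − 36·117 = 972
m = 972 > 0,  v_rel·d = 72 > 0  ⇒  inside

inside=yes margin=972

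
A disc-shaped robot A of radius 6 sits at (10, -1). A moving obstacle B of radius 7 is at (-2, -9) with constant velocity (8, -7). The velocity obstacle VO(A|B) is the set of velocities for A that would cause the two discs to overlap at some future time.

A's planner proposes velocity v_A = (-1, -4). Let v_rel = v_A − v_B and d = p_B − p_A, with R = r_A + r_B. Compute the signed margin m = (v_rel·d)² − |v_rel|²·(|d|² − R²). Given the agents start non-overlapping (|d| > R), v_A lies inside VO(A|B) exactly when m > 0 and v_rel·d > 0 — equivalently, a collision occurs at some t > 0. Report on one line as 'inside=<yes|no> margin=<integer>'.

d = (-12, -8),  |d|² = 208;  R = 6+7 = 13,  c = 208−13² = 39
v_rel = (-9, 3),  |v_rel|² = 90;  v_rel·d = (-9)·(-12) + (3)·(-8) = 84
90·t² − 168·t + 39 = 0  ⇒  m = 84² − 90·39 = 3546
m = 3546 > 0,  v_rel·d = 84 > 0  ⇒  inside

inside=yes margin=3546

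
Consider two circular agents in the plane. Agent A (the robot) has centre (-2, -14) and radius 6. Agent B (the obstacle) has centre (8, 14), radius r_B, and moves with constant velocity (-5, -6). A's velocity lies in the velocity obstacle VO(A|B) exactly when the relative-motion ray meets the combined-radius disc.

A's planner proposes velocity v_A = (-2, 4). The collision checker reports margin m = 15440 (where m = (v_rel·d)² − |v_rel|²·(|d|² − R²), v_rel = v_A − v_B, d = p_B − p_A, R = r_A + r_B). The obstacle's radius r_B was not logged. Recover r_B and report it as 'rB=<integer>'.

m = 15440
d = (10, 28);  v_rel = (3, 10),  |v_rel|² = 109
v_rel×d = (3)·(28) − (10)·(10) = -16
since m = R²·109 − (-16)²:  R² = (256 + 15440) / 109 = 144
R = √144 = 12  ⇒  r_B = 12 − 6 = 6

rB=6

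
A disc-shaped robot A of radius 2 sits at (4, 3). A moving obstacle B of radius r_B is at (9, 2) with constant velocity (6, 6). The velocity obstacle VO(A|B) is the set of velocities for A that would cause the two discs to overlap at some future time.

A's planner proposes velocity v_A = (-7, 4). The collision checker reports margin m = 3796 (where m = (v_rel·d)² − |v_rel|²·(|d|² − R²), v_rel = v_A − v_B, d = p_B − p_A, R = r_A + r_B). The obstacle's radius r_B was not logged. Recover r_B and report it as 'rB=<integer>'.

m = 3796
d = (5, -1);  v_rel = (-13, -2),  |v_rel|² = 173
v_rel×d = (-13)·(-1) − (-2)·(5) = 23
since m = R²·173 − 23²:  R² = (529 + 3796) / 173 = 25
R = √25 = 5  ⇒  r_B = 5 − 2 = 3

rB=3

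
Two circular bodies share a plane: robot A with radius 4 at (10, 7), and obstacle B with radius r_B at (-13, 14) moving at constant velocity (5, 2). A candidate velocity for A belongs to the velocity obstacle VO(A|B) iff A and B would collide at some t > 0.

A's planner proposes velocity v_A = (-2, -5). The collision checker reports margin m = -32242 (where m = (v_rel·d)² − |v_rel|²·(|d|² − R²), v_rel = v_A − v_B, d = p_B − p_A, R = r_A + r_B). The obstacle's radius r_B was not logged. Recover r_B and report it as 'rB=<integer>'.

m = -32242
d = (-23, 7);  v_rel = (-7, -7),  |v_rel|² = 98
v_rel×d = (-7)·(7) − (-7)·(-23) = -210
since m = R²·98 − (-210)²:  R² = (44100 + -32242) / 98 = 121
R = √121 = 11  ⇒  r_B = 11 − 4 = 7

rB=7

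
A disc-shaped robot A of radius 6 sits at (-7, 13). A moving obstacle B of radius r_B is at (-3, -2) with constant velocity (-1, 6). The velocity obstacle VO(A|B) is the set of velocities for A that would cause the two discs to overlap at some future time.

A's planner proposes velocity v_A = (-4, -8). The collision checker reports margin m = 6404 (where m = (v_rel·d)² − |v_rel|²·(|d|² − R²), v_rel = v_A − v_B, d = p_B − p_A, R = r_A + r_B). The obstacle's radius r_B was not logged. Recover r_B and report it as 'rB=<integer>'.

m = 6404
d = (4, -15);  v_rel = (-3, -14),  |v_rel|² = 205
v_rel×d = (-3)·(-15) − (-14)·(4) = 101
since m = R²·205 − 101²:  R² = (10201 + 6404) / 205 = 81
R = √81 = 9  ⇒  r_B = 9 − 6 = 3

rB=3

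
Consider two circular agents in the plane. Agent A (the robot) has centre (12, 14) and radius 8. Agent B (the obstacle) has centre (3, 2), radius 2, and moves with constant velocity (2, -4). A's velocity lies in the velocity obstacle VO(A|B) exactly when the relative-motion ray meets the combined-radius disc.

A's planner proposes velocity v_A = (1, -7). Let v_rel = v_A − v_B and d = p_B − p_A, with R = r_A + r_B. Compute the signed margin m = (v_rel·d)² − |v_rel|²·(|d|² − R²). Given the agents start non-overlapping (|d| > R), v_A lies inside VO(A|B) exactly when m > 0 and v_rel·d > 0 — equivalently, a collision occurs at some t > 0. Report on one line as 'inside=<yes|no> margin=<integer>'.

d = (-9, -12),  |d|² = 225;  R = 8+2 = 10,  c = 225−10² = 125
v_rel = (-1, -3),  |v_rel|² = 10;  v_rel·d = (-1)·(-9) + (-3)·(-12) = 45
10·t² − 90·t + 125 = 0  ⇒  m = 45² − 10·125 = 775
m = 775 > 0,  v_rel·d = 45 > 0  ⇒  inside

inside=yes margin=775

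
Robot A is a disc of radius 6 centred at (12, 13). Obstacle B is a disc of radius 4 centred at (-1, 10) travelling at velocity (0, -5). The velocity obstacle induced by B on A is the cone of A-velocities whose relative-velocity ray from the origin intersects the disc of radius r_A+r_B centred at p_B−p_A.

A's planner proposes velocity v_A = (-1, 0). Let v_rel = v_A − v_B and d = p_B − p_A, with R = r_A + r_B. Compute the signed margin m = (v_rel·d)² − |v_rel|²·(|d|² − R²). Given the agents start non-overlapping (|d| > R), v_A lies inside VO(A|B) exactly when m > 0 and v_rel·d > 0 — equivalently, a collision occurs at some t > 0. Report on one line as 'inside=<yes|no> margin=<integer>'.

d = (-13, -3),  |d|² = 178;  R = 6+4 = 10,  c = 178−10² = 78
v_rel = (-1, 5),  |v_rel|² = 26;  v_rel·d = (-1)·(-13) + (5)·(-3) = -2
26·t² + 4·t + 78 = 0  ⇒  m = (-2)² − 26·78 = -2024
m = -2024 < 0,  v_rel·d = -2 < 0  ⇒  outside

inside=no margin=-2024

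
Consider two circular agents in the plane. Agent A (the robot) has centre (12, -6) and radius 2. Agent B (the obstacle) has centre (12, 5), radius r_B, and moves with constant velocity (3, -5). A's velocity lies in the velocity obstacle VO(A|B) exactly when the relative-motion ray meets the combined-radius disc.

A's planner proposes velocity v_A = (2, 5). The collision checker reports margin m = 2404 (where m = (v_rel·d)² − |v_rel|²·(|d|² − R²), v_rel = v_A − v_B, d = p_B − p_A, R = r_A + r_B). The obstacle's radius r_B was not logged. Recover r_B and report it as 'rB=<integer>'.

m = 2404
d = (0, 11);  v_rel = (-1, 10),  |v_rel|² = 101
v_rel×d = (-1)·(11) − (10)·(0) = -11
since m = R²·101 − (-11)²:  R² = (121 + 2404) / 101 = 25
R = √25 = 5  ⇒  r_B = 5 − 2 = 3

rB=3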